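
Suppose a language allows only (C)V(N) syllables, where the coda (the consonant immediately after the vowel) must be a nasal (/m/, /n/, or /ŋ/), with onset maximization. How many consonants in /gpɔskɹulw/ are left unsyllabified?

5

Syllabifying with onset maximization leaves /g/, /s/, /k/, /l/, /w/ stranded (only a nasal (/m/, /n/, or /ŋ/) is licensed in coda position; onsets are limited to one consonant).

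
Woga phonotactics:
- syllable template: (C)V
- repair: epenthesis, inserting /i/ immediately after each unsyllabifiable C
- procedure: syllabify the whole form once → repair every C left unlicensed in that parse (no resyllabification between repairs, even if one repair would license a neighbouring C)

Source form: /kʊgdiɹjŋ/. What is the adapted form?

The consonants /g/, /ɹ/, /j/, /ŋ/ cannot be parsed into a legal (C)V syllable (no codas are permitted; onsets are limited to one consonant).
Each unlicensed consonant becomes the onset of a new syllable: /g/ → /gi/, /ɹ/ → /ɹi/, /j/ → /ji/, /ŋ/ → /ŋi/.

kʊgidiɹijiŋi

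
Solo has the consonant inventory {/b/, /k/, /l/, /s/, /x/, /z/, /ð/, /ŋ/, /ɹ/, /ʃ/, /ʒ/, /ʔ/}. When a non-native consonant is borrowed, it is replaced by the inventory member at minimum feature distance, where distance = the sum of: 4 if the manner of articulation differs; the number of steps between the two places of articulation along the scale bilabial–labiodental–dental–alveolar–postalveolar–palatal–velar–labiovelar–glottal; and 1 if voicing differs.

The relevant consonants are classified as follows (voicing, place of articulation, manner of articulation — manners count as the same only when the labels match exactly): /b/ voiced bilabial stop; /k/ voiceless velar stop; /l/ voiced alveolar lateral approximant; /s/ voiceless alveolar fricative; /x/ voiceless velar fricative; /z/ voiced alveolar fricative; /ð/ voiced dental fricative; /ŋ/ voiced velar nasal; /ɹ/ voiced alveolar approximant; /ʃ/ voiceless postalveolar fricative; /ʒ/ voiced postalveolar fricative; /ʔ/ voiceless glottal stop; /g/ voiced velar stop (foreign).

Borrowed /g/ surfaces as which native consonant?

/k/ is closest: same manner (stop), place distance 0 (velar→velar), voicing differs (+1); total 1. Next closest is /ʔ/ at distance 3.

k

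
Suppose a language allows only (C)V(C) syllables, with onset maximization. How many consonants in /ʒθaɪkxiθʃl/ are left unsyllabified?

Syllabifying with onset maximization leaves /ʒ/, /ʃ/, /l/ stranded (at most one coda consonant is licensed; onsets are limited to one consonant).

3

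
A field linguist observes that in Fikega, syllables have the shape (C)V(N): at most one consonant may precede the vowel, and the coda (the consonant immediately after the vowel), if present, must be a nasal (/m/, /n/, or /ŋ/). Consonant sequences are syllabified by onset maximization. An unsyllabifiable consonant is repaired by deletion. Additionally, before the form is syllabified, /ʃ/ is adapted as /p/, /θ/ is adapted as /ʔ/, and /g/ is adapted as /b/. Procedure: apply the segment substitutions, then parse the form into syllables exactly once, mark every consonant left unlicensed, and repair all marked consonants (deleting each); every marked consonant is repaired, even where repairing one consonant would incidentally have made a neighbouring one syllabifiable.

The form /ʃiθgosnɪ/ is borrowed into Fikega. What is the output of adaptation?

pibonɪ

Substitution: /ʃ/ → /p/, /θ/ → /ʔ/, /g/ → /b/, giving /piʔbosnɪ/.
Under (C)V(N), the unsyllabifiable consonants are /ʔ/, /s/ (only a nasal (/m/, /n/, or /ŋ/) is licensed in coda position; onsets are limited to one consonant).
Deleting the stranded consonants removes /ʔ/, /s/.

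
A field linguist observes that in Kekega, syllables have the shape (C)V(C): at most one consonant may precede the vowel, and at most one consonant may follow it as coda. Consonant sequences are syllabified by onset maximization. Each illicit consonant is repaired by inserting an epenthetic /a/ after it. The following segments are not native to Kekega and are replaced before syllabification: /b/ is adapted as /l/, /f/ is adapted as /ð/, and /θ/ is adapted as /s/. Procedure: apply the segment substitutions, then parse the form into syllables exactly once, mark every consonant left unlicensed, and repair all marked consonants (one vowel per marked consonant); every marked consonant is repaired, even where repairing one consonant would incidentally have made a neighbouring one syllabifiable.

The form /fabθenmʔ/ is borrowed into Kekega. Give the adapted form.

ðalsenmaʔa

Substitution: /f/ → /ð/, /b/ → /l/, /θ/ → /s/, giving /ðalsenmʔ/.
Under (C)V(C), the unsyllabifiable consonants are /m/, /ʔ/ (at most one coda consonant is licensed; onsets are limited to one consonant).
Inserting the epenthetic vowel yields /m/ → /ma/, /ʔ/ → /ʔa/.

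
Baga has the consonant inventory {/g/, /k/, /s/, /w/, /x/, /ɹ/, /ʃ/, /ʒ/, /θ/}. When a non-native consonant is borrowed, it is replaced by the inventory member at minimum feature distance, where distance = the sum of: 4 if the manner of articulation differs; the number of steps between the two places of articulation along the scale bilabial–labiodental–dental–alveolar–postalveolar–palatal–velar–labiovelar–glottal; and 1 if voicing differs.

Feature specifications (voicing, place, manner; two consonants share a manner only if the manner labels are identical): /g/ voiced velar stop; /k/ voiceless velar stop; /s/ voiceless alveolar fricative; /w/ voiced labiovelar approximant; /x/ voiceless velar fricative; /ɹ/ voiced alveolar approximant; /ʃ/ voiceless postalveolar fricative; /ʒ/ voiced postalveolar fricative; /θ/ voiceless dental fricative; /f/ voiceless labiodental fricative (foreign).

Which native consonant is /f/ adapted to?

/θ/ is closest: same manner (fricative), place distance 1 (labiodental→dental), same voicing; total 1. Next closest is /s/ at distance 2.

θ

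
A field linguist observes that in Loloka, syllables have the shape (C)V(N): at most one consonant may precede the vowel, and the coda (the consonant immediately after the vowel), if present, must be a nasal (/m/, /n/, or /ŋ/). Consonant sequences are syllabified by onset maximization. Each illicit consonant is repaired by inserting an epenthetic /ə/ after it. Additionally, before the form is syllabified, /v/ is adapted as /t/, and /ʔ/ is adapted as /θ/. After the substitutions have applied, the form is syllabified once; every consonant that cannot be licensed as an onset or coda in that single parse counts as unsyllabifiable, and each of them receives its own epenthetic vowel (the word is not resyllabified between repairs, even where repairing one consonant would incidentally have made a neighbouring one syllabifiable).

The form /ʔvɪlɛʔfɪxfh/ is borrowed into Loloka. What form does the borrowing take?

Substitution: /ʔ/ → /θ/, /v/ → /t/, giving /θtɪlɛθfɪxfh/.
Syllabifying with onset maximization leaves /θ/, /θ/, /x/, /f/, /h/ stranded (only a nasal (/m/, /n/, or /ŋ/) is licensed in coda position; onsets are limited to one consonant).
Epenthesis after each stranded consonant: /θ/ → /θə/, /θ/ → /θə/, /x/ → /xə/, /f/ → /fə/, /h/ → /hə/.

θətɪlɛθəfɪxəfəhə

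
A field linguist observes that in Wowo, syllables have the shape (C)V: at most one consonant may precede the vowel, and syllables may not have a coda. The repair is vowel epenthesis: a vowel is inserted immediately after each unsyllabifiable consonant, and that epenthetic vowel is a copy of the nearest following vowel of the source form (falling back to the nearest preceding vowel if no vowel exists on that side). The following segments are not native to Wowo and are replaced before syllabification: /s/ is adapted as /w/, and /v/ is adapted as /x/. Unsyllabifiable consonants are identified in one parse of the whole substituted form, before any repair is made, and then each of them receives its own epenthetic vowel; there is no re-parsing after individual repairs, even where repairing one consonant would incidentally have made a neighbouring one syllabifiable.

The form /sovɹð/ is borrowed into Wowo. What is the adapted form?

woxoɹoðo

Substitution: /s/ → /w/, /v/ → /x/, giving /woxɹð/.
Syllabifying with onset maximization leaves /x/, /ɹ/, /ð/ stranded (no codas are permitted; onsets are limited to one consonant).
Each unlicensed consonant becomes the onset of a new syllable: /x/ → /xo/, /ɹ/ → /ɹo/, /ð/ → /ðo/.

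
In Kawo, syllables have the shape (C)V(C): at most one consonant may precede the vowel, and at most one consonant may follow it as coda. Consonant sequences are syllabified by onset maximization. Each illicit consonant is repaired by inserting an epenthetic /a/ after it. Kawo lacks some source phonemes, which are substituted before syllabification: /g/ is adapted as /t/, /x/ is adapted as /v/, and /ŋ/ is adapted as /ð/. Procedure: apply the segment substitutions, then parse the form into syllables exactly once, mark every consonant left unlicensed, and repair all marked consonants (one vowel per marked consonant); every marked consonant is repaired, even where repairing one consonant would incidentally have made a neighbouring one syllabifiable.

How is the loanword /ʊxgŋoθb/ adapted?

ʊvtaðoθba

Substitution: /x/ → /v/, /g/ → /t/, /ŋ/ → /ð/, giving /ʊvtðoθb/.
Under (C)V(C), the unsyllabifiable consonants are /t/, /b/ (at most one coda consonant is licensed; onsets are limited to one consonant).
Inserting the epenthetic vowel yields /t/ → /ta/, /b/ → /ba/.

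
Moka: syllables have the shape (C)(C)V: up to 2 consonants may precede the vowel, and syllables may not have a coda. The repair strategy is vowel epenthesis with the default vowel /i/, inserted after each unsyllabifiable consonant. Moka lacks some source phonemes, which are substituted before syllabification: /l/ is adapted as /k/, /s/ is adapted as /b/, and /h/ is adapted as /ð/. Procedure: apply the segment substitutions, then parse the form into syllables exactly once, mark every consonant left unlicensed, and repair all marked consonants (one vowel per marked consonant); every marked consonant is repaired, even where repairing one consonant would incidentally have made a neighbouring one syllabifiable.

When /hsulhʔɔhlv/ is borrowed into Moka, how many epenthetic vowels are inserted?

4

After substitution the input is /ðbukðʔɔðkv/.
The unsyllabifiable consonants are /k/, /ð/, /k/, /v/; each receives one epenthetic vowel.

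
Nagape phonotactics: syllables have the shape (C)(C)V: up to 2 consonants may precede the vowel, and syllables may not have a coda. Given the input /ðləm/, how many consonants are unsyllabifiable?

1

The consonants /m/ cannot be parsed into a legal (C)(C)V syllable (no codas are permitted; onsets may contain at most 2 consonants).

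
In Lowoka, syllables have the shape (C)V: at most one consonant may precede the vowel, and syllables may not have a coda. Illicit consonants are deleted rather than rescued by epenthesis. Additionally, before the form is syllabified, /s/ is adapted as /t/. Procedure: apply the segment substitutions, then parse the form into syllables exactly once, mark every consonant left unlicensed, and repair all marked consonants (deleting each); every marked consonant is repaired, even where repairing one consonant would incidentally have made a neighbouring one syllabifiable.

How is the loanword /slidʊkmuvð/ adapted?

Substitution: /s/ → /t/, giving /tlidʊkmuvð/.
The consonants /t/, /k/, /v/, /ð/ cannot be parsed into a legal (C)V syllable (no codas are permitted; onsets are limited to one consonant).
Deleting the stranded consonants removes /t/, /k/, /v/, /ð/.

lidʊmu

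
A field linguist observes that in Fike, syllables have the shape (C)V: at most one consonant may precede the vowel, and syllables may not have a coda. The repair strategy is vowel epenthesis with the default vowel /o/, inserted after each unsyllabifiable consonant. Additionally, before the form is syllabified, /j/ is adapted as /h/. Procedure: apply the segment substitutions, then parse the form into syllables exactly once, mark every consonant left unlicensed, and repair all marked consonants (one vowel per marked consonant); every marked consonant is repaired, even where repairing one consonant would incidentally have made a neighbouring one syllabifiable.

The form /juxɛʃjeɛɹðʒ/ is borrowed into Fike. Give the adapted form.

huxɛʃoheɛɹoðoʒo

Substitution: /j/ → /h/, giving /huxɛʃheɛɹðʒ/.
Under (C)V, the unsyllabifiable consonants are /ʃ/, /ɹ/, /ð/, /ʒ/ (no codas are permitted; onsets are limited to one consonant).
Inserting the epenthetic vowel yields /ʃ/ → /ʃo/, /ɹ/ → /ɹo/, /ð/ → /ðo/, /ʒ/ → /ʒo/.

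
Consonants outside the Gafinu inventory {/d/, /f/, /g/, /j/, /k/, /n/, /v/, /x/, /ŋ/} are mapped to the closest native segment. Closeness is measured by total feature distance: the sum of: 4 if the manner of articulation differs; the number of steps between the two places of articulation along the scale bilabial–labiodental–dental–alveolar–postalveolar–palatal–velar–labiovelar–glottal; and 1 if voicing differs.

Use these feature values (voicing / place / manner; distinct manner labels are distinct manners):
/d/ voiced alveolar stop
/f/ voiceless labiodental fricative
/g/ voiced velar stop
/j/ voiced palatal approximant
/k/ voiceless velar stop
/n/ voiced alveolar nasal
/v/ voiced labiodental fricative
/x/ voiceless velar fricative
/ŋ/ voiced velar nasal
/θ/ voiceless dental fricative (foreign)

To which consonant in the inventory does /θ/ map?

f

/f/ is closest: same manner (fricative), place distance 1 (dental→labiodental), same voicing; total 1. Next closest is /v/ at distance 2.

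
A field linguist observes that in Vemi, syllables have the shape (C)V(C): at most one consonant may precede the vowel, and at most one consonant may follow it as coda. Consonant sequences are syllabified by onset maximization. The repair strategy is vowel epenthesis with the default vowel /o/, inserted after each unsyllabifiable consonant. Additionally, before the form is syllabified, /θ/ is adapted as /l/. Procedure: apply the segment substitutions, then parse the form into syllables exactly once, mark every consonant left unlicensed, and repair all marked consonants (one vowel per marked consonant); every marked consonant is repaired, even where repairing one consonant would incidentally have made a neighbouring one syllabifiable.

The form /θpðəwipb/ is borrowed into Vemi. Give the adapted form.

lopoðəwipbo

Substitution: /θ/ → /l/, giving /lpðəwipb/.
The consonants /l/, /p/, /b/ cannot be parsed into a legal (C)V(C) syllable (at most one coda consonant is licensed; onsets are limited to one consonant).
Inserting the epenthetic vowel yields /l/ → /lo/, /p/ → /po/, /b/ → /bo/.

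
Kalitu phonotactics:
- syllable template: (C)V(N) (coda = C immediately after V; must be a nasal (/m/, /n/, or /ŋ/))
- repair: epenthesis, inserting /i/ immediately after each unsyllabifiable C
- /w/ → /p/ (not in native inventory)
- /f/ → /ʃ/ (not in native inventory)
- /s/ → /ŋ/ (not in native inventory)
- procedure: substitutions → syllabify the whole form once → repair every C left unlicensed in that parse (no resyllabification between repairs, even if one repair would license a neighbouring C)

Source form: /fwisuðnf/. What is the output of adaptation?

ʃipiŋuðiniʃi

Substitution: /f/ → /ʃ/, /w/ → /p/, /s/ → /ŋ/, giving /ʃpiŋuðnʃ/.
Syllabifying with onset maximization leaves /ʃ/, /ð/, /n/, /ʃ/ stranded (only a nasal (/m/, /n/, or /ŋ/) is licensed in coda position; onsets are limited to one consonant).
Inserting the epenthetic vowel yields /ʃ/ → /ʃi/, /ð/ → /ði/, /n/ → /ni/, /ʃ/ → /ʃi/.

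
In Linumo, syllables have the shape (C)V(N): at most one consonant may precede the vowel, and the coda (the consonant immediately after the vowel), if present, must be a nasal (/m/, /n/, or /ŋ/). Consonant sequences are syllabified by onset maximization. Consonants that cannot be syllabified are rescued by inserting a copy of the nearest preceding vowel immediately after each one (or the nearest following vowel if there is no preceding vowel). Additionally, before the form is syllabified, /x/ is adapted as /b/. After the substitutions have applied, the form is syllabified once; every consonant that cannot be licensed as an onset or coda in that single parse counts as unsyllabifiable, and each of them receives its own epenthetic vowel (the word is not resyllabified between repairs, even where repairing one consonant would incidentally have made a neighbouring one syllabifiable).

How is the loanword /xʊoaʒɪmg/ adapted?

bʊoaʒɪmgɪ

Substitution: /x/ → /b/, giving /bʊoaʒɪmg/.
The consonants /g/ cannot be parsed into a legal (C)V(N) syllable (only a nasal (/m/, /n/, or /ŋ/) is licensed in coda position; onsets are limited to one consonant).
Epenthesis after each stranded consonant: /g/ → /gɪ/.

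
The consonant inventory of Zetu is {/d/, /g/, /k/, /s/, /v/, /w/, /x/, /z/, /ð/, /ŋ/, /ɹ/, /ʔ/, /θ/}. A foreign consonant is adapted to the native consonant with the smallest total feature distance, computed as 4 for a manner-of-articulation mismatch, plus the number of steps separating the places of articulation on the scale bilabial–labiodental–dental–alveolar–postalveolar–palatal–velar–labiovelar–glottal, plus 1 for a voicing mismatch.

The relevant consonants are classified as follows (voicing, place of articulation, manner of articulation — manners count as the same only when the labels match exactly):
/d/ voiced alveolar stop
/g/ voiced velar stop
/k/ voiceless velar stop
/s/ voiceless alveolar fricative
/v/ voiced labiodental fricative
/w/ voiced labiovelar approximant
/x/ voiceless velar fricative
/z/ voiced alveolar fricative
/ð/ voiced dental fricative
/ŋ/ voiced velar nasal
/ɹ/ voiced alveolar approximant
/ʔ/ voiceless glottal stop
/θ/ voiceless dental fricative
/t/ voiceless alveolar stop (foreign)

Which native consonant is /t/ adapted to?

d

/d/ is closest: same manner (stop), place distance 0 (alveolar→alveolar), voicing differs (+1); total 1. Next closest is /k/ at distance 3.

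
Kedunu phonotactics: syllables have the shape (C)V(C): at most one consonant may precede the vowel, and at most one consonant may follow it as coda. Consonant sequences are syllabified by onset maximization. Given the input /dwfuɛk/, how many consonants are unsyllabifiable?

Syllabifying with onset maximization leaves /d/, /w/ stranded (at most one coda consonant is licensed; onsets are limited to one consonant).

2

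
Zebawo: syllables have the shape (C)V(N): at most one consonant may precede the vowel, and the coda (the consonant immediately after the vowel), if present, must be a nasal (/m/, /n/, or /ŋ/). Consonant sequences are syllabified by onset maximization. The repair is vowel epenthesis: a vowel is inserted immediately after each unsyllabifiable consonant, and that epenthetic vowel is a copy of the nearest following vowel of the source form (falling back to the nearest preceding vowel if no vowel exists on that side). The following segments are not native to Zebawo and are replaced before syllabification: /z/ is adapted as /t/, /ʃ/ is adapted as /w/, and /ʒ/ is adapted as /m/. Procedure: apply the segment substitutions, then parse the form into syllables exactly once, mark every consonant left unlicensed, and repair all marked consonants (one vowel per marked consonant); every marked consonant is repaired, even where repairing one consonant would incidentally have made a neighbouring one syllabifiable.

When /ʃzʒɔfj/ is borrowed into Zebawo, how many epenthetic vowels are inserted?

After substitution the input is /wtmɔfj/.
The unsyllabifiable consonants are /w/, /t/, /f/, /j/; each receives one epenthetic vowel.

4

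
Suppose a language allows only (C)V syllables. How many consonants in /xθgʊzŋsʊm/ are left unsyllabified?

5

Under (C)V, the unsyllabifiable consonants are /x/, /θ/, /z/, /ŋ/, /m/ (no codas are permitted; onsets are limited to one consonant).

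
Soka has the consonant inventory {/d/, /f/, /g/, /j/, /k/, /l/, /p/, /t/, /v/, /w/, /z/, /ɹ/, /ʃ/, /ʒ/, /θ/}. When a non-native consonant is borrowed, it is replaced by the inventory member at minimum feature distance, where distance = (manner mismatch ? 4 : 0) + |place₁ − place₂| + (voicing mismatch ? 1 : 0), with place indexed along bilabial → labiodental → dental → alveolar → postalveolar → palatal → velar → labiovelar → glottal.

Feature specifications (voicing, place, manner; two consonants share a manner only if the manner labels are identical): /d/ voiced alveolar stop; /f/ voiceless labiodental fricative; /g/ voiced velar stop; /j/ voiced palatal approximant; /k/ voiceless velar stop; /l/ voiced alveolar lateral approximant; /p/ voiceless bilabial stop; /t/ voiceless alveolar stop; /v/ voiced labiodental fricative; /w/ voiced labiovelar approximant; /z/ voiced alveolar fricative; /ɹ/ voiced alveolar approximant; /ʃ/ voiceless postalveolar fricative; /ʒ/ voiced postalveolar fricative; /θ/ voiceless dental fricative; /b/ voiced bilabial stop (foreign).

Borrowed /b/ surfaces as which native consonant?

/p/ is closest: same manner (stop), place distance 0 (bilabial→bilabial), voicing differs (+1); total 1. Next closest is /d/ at distance 3.

p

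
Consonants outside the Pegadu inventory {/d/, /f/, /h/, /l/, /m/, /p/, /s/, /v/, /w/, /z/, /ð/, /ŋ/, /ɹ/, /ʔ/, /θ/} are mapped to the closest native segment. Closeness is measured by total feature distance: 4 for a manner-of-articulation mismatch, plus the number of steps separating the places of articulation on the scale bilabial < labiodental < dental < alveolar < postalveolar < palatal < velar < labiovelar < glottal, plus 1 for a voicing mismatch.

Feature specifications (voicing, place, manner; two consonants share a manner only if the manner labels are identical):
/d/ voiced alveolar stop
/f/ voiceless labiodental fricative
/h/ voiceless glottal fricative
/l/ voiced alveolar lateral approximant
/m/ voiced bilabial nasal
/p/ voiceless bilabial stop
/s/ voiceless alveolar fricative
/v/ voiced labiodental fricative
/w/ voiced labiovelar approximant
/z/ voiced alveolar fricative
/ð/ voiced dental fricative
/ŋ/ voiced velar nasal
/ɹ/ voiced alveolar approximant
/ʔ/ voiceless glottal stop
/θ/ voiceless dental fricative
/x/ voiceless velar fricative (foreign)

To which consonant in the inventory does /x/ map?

h

/h/ is closest: same manner (fricative), place distance 2 (velar→glottal), same voicing; total 2. Next closest is /s/ at distance 3.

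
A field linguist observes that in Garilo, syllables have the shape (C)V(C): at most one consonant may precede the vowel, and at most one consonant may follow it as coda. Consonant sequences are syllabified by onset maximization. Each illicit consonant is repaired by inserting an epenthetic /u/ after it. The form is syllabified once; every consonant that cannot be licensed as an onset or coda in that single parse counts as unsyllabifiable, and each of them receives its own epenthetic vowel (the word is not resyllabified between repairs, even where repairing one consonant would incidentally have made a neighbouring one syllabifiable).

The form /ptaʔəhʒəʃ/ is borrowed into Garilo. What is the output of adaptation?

putaʔəhʒəʃ

The consonants /p/ cannot be parsed into a legal (C)V(C) syllable (at most one coda consonant is licensed; onsets are limited to one consonant).
Epenthesis after each stranded consonant: /p/ → /pu/.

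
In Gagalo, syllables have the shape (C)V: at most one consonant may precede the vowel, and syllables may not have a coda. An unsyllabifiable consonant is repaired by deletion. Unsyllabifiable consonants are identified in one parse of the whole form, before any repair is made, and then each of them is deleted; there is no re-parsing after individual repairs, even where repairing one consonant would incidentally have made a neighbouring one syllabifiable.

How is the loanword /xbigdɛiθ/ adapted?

bidɛi

Under (C)V, the unsyllabifiable consonants are /x/, /g/, /θ/ (no codas are permitted; onsets are limited to one consonant).
Deletion applies to /x/, /g/, /θ/.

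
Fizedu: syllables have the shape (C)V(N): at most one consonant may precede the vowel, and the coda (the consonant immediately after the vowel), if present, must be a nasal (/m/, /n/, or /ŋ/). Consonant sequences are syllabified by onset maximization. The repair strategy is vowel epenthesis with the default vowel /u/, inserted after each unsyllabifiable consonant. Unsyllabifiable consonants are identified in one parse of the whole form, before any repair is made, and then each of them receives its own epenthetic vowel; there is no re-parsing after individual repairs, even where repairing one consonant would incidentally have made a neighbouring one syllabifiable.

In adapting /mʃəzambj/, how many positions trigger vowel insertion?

The unsyllabifiable consonants are /m/, /b/, /j/; each receives one epenthetic vowel.

3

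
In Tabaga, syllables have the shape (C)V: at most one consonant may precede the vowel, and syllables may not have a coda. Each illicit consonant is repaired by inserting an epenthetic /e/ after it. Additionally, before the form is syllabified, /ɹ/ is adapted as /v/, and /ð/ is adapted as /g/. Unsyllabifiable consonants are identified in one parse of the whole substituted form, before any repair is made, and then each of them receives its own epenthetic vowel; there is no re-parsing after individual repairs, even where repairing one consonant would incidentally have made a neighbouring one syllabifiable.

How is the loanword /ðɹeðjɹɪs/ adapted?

gevegejevɪse

Substitution: /ð/ → /g/, /ɹ/ → /v/, giving /gvegjvɪs/.
Under (C)V, the unsyllabifiable consonants are /g/, /g/, /j/, /s/ (no codas are permitted; onsets are limited to one consonant).
Inserting the epenthetic vowel yields /g/ → /ge/, /g/ → /ge/, /j/ → /je/, /s/ → /se/.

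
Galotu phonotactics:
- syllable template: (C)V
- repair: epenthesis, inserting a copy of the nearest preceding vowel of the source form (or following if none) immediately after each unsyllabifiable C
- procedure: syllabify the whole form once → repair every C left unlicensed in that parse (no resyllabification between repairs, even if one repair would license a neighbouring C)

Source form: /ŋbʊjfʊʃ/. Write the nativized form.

ŋʊbʊjʊfʊʃʊ

Under (C)V, the unsyllabifiable consonants are /ŋ/, /j/, /ʃ/ (no codas are permitted; onsets are limited to one consonant).
Epenthesis after each stranded consonant: /ŋ/ → /ŋʊ/, /j/ → /jʊ/, /ʃ/ → /ʃʊ/.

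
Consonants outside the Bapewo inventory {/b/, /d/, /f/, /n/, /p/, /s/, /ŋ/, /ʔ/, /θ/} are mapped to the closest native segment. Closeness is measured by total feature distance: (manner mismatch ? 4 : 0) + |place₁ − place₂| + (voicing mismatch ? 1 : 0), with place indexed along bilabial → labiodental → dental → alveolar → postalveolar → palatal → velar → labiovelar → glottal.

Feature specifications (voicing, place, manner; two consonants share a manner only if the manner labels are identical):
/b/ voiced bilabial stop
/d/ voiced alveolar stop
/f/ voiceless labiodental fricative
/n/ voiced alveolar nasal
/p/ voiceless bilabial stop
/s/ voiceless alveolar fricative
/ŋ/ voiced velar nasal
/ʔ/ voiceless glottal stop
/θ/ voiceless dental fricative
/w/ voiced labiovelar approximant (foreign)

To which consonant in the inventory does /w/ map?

/ŋ/ is closest: manner differs (approximant→nasal, +4), place distance 1 (labiovelar→velar), same voicing; total 5. Next closest is /ʔ/ at distance 6.

ŋ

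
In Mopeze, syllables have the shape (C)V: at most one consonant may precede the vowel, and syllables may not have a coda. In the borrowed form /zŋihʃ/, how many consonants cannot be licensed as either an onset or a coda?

Under (C)V, the unsyllabifiable consonants are /z/, /h/, /ʃ/ (no codas are permitted; onsets are limited to one consonant).

3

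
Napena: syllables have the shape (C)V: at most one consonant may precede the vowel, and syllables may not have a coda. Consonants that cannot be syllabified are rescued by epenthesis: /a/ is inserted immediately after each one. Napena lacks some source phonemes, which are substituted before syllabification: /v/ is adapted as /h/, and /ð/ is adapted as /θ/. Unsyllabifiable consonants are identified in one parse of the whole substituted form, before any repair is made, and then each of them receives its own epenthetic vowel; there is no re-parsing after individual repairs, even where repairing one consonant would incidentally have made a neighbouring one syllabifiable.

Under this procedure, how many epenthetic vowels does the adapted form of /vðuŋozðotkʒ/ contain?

5

After substitution the input is /hθuŋozθotkʒ/.
The unsyllabifiable consonants are /h/, /z/, /t/, /k/, /ʒ/; each receives one epenthetic vowel.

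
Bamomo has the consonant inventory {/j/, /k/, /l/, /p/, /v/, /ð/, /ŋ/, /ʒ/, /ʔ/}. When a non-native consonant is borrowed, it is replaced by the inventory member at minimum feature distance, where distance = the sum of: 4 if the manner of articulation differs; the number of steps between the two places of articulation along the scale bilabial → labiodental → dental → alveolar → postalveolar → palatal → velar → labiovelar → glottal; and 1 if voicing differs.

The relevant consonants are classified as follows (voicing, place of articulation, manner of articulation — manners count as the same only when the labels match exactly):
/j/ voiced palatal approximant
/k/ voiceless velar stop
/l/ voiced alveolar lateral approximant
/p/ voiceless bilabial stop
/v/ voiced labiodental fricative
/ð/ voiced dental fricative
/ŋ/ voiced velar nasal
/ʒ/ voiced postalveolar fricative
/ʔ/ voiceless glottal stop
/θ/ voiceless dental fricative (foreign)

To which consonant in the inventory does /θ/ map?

/ð/ is closest: same manner (fricative), place distance 0 (dental→dental), voicing differs (+1); total 1. Next closest is /v/ at distance 2.

ð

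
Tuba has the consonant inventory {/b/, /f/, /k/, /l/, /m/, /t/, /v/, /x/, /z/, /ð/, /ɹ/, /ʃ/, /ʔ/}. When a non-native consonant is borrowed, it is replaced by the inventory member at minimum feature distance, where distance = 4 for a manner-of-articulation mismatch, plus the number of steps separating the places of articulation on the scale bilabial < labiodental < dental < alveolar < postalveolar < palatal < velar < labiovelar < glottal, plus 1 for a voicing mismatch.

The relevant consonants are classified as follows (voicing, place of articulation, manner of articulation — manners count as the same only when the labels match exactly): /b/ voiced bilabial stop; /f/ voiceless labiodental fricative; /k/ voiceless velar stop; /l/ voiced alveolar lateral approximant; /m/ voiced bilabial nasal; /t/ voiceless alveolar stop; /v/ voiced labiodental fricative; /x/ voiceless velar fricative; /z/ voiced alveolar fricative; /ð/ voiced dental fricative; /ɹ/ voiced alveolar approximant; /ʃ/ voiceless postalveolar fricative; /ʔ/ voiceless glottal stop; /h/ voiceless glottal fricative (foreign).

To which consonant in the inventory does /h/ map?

/x/ is closest: same manner (fricative), place distance 2 (glottal→velar), same voicing; total 2. Next closest is /ʃ/ at distance 4.

x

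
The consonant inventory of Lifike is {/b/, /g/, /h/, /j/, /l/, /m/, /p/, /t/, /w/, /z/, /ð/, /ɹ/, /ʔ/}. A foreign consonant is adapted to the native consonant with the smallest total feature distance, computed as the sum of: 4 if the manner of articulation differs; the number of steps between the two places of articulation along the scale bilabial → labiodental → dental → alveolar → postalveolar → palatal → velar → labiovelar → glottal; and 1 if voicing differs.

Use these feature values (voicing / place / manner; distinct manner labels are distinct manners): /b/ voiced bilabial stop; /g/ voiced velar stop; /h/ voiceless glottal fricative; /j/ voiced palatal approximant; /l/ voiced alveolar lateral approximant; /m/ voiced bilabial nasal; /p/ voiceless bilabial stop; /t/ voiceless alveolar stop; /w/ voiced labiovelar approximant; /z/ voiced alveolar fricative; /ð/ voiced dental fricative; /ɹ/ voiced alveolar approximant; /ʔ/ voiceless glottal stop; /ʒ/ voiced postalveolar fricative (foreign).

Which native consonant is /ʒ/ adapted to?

/z/ is closest: same manner (fricative), place distance 1 (postalveolar→alveolar), same voicing; total 1. Next closest is /ð/ at distance 2.

z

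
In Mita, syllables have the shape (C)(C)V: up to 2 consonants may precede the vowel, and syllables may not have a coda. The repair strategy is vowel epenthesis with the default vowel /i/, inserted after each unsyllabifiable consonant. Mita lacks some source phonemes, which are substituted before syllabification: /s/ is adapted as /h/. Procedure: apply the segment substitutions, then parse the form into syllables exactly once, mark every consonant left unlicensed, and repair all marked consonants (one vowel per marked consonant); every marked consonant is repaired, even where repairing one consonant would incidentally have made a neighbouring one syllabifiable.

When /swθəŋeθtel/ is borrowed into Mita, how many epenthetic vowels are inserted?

2

After substitution the input is /hwθəŋeθtel/.
The unsyllabifiable consonants are /h/, /l/; each receives one epenthetic vowel.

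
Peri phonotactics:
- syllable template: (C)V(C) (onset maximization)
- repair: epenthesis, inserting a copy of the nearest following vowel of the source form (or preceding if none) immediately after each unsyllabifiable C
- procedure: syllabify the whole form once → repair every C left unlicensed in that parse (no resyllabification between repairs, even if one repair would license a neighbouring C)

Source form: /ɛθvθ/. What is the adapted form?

Under (C)V(C), the unsyllabifiable consonants are /v/, /θ/ (at most one coda consonant is licensed; onsets are limited to one consonant).
Epenthesis after each stranded consonant: /v/ → /vɛ/, /θ/ → /θɛ/.

ɛθvɛθɛ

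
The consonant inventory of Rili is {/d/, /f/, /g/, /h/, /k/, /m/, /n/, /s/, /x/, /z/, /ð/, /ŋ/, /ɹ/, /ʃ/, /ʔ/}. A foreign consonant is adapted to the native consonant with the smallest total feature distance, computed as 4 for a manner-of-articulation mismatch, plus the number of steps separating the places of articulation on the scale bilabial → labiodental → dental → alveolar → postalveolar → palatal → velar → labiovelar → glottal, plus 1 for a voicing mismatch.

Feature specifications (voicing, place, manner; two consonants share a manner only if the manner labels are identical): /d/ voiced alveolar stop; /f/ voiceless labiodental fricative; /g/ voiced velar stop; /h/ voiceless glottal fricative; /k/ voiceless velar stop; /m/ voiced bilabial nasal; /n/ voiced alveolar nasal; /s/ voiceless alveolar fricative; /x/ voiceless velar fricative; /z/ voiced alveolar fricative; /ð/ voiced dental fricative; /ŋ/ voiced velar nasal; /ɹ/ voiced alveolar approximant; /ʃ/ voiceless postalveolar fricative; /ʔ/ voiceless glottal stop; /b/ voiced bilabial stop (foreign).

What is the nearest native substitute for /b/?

d

/d/ is closest: same manner (stop), place distance 3 (bilabial→alveolar), same voicing; total 3. Next closest is /m/ at distance 4.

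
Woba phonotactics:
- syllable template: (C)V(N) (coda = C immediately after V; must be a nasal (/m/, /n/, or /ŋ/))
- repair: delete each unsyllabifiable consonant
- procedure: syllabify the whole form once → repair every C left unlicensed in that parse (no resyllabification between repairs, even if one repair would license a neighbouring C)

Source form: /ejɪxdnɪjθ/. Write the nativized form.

ejɪnɪ

The consonants /x/, /d/, /j/, /θ/ cannot be parsed into a legal (C)V(N) syllable (only a nasal (/m/, /n/, or /ŋ/) is licensed in coda position; onsets are limited to one consonant).
Each unlicensed consonant is deleted: /x/, /d/, /j/, /θ/.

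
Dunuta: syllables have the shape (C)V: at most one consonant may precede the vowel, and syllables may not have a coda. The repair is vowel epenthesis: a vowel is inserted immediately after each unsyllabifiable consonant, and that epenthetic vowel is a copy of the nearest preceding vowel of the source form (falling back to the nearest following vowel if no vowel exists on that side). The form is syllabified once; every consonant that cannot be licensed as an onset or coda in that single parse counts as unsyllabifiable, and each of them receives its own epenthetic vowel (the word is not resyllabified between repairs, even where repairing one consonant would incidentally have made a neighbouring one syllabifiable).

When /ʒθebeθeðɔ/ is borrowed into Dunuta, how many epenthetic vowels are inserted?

1

The unsyllabifiable consonants are /ʒ/; each receives one epenthetic vowel.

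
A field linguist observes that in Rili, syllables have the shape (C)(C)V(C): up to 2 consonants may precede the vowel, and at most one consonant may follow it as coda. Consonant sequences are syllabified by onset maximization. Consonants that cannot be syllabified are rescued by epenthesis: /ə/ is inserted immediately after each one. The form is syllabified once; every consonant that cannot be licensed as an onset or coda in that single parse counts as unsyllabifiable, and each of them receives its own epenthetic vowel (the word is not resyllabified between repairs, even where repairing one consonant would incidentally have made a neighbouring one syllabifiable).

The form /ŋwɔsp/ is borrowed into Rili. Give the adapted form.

The consonants /p/ cannot be parsed into a legal (C)(C)V(C) syllable (at most one coda consonant is licensed; onsets may contain at most 2 consonants).
Epenthesis after each stranded consonant: /p/ → /pə/.

ŋwɔspə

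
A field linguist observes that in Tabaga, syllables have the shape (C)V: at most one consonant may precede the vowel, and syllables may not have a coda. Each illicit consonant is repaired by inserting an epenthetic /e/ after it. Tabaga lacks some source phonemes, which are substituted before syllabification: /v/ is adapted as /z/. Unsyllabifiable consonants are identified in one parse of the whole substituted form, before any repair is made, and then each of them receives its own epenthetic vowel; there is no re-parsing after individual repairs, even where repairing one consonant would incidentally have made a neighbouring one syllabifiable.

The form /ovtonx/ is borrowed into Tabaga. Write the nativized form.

ozetonexe

Substitution: /v/ → /z/, giving /oztonx/.
Under (C)V, the unsyllabifiable consonants are /z/, /n/, /x/ (no codas are permitted; onsets are limited to one consonant).
Epenthesis after each stranded consonant: /z/ → /ze/, /n/ → /ne/, /x/ → /xe/.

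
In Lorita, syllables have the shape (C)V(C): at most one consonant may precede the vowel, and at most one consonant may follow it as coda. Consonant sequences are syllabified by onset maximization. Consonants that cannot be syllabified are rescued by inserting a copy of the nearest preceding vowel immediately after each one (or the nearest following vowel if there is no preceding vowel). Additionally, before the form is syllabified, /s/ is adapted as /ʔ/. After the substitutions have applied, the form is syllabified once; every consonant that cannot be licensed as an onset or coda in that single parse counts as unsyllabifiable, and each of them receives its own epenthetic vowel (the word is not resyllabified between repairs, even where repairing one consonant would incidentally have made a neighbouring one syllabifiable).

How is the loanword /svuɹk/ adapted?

ʔuvuɹku

Substitution: /s/ → /ʔ/, giving /ʔvuɹk/.
Under (C)V(C), the unsyllabifiable consonants are /ʔ/, /k/ (at most one coda consonant is licensed; onsets are limited to one consonant).
Each unlicensed consonant becomes the onset of a new syllable: /ʔ/ → /ʔu/, /k/ → /ku/.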